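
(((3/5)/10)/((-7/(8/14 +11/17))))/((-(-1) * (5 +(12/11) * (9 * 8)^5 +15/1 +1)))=-0.00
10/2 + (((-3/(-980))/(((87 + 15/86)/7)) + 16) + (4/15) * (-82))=-50521/58310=-0.87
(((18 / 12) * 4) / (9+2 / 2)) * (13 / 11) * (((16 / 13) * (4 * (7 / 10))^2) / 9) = 3136 / 4125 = 0.76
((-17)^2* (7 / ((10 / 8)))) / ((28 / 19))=1098.20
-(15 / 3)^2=-25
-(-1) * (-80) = -80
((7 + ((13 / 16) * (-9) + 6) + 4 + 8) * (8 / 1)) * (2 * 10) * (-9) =-25470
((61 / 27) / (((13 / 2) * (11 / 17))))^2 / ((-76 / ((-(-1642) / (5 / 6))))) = -7.48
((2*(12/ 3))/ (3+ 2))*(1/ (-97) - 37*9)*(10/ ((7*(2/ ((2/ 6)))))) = -258416/ 2037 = -126.86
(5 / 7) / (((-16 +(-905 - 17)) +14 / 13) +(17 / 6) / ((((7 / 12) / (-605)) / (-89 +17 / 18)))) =117 / 42231017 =0.00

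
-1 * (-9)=9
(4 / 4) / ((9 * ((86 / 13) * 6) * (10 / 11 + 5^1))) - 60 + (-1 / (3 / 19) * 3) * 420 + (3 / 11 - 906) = -2284917539 / 255420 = -8945.73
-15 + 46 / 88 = -637 / 44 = -14.48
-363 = -363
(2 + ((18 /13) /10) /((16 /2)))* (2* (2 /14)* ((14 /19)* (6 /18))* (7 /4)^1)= 7343 /29640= 0.25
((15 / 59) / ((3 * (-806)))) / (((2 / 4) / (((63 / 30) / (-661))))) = 21 / 31433194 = 0.00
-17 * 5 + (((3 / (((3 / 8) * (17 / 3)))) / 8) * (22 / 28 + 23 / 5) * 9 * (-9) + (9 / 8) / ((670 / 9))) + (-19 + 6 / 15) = -115174081 / 637840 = -180.57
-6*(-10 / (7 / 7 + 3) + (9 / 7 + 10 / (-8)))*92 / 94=4761 / 329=14.47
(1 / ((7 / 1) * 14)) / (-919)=-1 / 90062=-0.00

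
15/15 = 1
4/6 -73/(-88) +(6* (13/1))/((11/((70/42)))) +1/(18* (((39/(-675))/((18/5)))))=33815/3432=9.85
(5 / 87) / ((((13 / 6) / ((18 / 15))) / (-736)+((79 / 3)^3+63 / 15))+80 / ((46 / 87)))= 662400 / 212260765837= 0.00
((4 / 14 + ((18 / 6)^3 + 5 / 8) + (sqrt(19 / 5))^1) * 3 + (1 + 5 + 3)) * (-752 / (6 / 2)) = -162714 / 7 - 752 * sqrt(95) / 5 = -24710.78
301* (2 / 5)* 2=1204 / 5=240.80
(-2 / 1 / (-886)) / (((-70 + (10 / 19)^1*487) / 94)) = 893 / 784110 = 0.00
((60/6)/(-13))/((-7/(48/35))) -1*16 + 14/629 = -15.83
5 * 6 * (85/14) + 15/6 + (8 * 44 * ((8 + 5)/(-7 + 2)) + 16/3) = -152297/210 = -725.22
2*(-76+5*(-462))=-4772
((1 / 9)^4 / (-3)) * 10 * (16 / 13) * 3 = -160 / 85293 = -0.00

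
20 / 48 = 5 / 12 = 0.42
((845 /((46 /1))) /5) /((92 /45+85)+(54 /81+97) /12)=5070 /131353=0.04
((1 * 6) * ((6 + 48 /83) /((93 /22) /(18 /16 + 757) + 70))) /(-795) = -7285278 /10272593189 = -0.00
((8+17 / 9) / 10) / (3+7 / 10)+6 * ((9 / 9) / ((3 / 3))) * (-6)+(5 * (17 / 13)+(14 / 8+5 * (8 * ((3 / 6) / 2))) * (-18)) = -2083931 / 8658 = -240.69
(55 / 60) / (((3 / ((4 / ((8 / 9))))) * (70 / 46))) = 253 / 280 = 0.90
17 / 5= 3.40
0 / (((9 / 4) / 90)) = 0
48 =48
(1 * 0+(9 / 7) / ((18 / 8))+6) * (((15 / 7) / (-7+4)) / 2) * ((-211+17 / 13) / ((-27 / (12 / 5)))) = -250792 / 5733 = -43.75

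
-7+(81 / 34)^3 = 256313 / 39304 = 6.52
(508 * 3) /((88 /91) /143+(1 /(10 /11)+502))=18028920 /5951753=3.03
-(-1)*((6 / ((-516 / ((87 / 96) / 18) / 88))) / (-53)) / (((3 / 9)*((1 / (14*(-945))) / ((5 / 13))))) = -3516975 / 237016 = -14.84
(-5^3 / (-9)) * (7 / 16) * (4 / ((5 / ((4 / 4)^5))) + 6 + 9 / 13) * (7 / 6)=596575 / 11232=53.11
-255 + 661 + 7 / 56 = 3249 / 8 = 406.12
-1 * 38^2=-1444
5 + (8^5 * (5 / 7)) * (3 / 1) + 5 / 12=5898695 / 84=70222.56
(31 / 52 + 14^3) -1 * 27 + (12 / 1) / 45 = 2119933 / 780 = 2717.86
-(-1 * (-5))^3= -125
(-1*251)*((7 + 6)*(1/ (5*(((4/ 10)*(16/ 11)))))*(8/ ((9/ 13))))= -466609/ 36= -12961.36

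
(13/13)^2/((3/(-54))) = -18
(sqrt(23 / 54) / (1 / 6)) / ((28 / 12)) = sqrt(138) / 7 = 1.68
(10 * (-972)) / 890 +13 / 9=-7591 / 801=-9.48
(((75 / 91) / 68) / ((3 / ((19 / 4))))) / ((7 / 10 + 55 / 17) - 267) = -2375 / 32556888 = -0.00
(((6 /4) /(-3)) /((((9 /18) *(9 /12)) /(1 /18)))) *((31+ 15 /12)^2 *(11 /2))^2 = -1241024763 /512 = -2423876.49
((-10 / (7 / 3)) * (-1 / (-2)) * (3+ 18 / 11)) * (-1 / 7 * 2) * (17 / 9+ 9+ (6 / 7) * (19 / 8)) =36.69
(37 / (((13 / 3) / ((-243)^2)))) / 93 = 2184813 / 403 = 5421.37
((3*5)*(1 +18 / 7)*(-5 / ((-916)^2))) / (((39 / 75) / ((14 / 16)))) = -46875 / 87261824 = -0.00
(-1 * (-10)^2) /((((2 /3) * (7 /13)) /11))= -21450 /7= -3064.29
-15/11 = -1.36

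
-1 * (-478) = 478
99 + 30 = 129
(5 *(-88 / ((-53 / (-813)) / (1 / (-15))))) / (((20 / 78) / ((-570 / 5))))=-53014104 / 265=-200053.22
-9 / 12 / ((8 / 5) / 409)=-6135 / 32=-191.72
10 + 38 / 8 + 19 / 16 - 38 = -353 / 16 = -22.06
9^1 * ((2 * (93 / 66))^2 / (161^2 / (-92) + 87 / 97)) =-3355812 / 13185491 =-0.25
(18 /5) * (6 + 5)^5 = 2898918 /5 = 579783.60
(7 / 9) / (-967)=-7 / 8703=-0.00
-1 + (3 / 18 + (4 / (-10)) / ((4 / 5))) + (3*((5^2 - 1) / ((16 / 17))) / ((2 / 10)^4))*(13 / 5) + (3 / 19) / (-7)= 99200293 / 798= 124311.14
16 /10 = 8 /5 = 1.60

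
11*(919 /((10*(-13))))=-10109 /130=-77.76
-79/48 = -1.65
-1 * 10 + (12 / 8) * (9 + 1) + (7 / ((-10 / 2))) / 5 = 118 / 25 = 4.72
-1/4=-0.25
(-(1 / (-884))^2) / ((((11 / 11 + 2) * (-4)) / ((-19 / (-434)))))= 19 / 4069822848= 0.00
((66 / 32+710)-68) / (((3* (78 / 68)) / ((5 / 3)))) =97325 / 312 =311.94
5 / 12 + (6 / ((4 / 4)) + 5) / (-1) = -127 / 12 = -10.58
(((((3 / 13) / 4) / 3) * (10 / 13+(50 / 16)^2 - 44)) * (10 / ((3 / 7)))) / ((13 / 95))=-30859325 / 281216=-109.74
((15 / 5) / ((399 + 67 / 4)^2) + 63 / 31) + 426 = 36696336549 / 85732639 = 428.03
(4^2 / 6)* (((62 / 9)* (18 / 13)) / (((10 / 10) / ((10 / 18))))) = 4960 / 351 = 14.13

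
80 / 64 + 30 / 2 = 65 / 4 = 16.25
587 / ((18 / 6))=587 / 3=195.67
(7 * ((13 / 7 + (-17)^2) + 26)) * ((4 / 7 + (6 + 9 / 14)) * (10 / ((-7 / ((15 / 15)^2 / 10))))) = -112009 / 49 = -2285.90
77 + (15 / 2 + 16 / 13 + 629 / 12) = 21551 / 156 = 138.15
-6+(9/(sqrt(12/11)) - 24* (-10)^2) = -2406+3* sqrt(33)/2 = -2397.38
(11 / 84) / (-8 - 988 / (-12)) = 11 / 6244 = 0.00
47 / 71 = 0.66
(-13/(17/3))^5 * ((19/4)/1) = -1714259781/5679428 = -301.84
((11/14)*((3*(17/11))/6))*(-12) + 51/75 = -1156/175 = -6.61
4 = 4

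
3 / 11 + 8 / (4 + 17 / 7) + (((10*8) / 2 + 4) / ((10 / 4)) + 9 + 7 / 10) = 28529 / 990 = 28.82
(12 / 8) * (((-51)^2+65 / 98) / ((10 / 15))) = 2294667 / 392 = 5853.74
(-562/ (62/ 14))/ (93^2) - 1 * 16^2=-68642398/ 268119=-256.01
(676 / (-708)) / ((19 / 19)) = -169 / 177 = -0.95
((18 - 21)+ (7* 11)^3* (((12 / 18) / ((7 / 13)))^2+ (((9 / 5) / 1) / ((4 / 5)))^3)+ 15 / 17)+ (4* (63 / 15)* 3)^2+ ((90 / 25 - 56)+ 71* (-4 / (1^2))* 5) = 1444582442173 / 244800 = 5901072.07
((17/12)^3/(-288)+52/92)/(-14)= -6356633/160247808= -0.04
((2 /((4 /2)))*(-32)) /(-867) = 32 /867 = 0.04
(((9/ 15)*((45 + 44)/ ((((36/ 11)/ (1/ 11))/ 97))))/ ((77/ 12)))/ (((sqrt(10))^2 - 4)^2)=8633/ 13860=0.62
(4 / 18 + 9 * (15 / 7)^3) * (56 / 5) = 2192488 / 2205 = 994.33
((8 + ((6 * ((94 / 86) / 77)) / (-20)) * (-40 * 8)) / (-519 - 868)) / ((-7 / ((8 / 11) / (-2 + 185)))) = 248000 / 64710902487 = 0.00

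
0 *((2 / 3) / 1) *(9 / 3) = 0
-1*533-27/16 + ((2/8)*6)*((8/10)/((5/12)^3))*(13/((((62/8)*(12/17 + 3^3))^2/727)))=-125849607474707/236876890000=-531.29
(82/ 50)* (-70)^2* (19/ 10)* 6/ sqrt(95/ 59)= 24108* sqrt(5605)/ 25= 72195.31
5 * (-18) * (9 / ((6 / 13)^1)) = -1755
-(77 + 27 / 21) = -548 / 7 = -78.29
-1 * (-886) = 886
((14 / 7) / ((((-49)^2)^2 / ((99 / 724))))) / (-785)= -99 / 1638183500170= -0.00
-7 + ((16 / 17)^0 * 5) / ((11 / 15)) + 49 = 48.82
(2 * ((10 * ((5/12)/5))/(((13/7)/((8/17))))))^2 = 78400/439569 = 0.18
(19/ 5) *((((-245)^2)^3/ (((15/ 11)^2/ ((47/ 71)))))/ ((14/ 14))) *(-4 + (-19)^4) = 8120880901122274583375/ 213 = 38126201413719598982.98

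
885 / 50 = 17.70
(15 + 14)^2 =841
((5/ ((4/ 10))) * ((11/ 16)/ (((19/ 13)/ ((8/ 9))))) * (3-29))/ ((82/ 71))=-3299725/ 28044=-117.66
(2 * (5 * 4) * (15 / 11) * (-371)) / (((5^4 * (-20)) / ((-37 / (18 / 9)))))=-29.95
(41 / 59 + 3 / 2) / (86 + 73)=259 / 18762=0.01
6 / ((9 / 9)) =6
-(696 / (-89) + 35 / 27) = 15677 / 2403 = 6.52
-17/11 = -1.55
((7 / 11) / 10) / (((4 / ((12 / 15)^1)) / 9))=63 / 550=0.11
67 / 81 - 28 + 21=-500 / 81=-6.17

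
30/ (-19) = -30/ 19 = -1.58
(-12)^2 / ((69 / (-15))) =-720 / 23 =-31.30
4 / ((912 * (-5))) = -1 / 1140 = -0.00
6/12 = 1/2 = 0.50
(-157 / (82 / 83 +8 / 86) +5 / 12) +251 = 819265 / 7716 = 106.18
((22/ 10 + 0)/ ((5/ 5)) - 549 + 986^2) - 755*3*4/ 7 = 33962422/ 35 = 970354.91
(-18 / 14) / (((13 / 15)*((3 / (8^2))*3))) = -960 / 91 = -10.55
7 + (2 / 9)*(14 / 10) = 329 / 45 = 7.31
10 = 10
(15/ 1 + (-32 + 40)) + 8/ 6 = 73/ 3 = 24.33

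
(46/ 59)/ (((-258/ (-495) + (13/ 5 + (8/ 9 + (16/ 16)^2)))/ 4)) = 2277/ 3658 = 0.62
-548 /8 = -137 /2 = -68.50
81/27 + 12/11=45/11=4.09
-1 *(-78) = 78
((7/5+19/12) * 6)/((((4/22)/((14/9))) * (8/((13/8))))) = 179179/5760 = 31.11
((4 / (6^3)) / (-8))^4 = 1 / 34828517376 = 0.00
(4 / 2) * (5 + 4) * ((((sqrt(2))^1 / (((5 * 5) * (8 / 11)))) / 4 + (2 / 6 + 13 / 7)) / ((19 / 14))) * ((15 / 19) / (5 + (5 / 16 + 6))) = 4158 * sqrt(2) / 326705 + 132480 / 65341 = 2.05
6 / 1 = 6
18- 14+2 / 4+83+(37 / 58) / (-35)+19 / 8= 729637 / 8120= 89.86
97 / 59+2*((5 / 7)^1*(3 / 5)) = 1033 / 413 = 2.50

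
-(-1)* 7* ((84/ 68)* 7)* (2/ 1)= 2058/ 17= 121.06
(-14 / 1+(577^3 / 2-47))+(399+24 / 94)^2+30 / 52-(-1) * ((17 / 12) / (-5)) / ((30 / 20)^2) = 372983968750921 / 3876795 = 96209360.76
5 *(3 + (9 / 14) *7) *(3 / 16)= 225 / 32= 7.03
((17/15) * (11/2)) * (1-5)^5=-95744/15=-6382.93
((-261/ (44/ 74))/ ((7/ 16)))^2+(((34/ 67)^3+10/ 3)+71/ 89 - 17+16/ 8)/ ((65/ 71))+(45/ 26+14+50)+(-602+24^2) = 1006688.41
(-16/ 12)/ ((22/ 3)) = -2/ 11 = -0.18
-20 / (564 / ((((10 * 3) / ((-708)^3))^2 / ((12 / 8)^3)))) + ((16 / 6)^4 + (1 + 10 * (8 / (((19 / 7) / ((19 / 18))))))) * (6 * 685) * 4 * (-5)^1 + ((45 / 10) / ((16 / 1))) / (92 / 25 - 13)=-2636410033263919280071830625 / 387923291625587142528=-6796214.84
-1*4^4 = -256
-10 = -10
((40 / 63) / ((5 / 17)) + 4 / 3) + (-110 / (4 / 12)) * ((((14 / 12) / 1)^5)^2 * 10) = -543641682485 / 35271936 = -15412.87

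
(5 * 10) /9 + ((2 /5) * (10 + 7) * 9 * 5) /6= 56.56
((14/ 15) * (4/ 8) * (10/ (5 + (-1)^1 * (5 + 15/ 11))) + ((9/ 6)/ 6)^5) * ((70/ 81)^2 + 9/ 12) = -6193004233/ 1209323520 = -5.12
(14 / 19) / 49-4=-530 / 133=-3.98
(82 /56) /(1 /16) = 164 /7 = 23.43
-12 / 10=-6 / 5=-1.20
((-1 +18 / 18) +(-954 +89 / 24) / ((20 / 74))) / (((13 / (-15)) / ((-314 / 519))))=-132485863 / 53976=-2454.53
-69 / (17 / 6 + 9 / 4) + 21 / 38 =-30183 / 2318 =-13.02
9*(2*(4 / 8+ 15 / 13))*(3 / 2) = 1161 / 26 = 44.65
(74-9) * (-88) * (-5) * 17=486200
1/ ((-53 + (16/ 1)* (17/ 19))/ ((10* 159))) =-2014/ 49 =-41.10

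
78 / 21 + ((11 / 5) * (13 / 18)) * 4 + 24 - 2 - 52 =-6278 / 315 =-19.93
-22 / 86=-11 / 43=-0.26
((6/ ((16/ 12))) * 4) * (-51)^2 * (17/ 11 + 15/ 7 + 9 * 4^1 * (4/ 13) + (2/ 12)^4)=5536049609/ 8008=691314.89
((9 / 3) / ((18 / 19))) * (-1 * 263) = -4997 / 6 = -832.83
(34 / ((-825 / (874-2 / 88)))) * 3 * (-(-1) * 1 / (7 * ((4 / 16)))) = -261494 / 4235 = -61.75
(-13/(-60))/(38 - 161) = -13/7380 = -0.00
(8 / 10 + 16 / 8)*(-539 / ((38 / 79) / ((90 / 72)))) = -298067 / 76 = -3921.93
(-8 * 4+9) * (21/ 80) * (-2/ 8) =483/ 320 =1.51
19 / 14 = 1.36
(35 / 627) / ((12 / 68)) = 595 / 1881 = 0.32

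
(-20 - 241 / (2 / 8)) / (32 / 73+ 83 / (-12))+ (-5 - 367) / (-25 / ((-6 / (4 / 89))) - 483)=111682883124 / 731569925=152.66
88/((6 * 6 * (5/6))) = 44/15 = 2.93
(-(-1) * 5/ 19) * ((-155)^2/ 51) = 120125/ 969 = 123.97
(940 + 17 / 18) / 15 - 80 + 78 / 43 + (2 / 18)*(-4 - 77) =-283939 / 11610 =-24.46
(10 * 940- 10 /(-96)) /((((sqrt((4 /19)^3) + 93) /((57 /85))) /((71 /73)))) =77653243474683 /1177925966512- 2312967071 * sqrt(19) /147240745814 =65.86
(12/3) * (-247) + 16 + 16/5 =-4844/5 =-968.80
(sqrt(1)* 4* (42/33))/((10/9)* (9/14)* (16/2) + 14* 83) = 196/44957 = 0.00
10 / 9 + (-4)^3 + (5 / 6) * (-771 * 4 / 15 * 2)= -3650 / 9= -405.56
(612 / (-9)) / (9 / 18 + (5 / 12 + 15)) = -4.27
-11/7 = -1.57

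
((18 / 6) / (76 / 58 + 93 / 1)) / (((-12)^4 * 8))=29 / 151234560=0.00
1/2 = 0.50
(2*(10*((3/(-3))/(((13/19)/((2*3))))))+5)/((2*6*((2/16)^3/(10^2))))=-28352000/39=-726974.36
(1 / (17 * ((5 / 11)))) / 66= 1 / 510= 0.00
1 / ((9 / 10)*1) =10 / 9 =1.11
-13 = -13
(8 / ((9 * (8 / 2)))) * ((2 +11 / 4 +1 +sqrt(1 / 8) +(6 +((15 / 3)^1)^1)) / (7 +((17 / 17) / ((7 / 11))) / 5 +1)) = 35 * sqrt(2) / 5238 +2345 / 5238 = 0.46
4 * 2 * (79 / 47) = 632 / 47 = 13.45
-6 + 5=-1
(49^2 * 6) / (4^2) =7203 / 8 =900.38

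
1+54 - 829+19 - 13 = -768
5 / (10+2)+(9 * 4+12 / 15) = 2233 / 60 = 37.22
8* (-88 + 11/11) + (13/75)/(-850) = -44370013/63750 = -696.00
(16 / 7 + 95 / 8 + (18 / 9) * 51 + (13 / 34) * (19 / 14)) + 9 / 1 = 119647 / 952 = 125.68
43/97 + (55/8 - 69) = -47865/776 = -61.68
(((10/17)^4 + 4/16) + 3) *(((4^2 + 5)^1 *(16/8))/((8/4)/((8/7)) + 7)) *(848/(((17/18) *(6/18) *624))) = 6443924652/92290705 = 69.82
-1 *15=-15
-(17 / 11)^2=-289 / 121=-2.39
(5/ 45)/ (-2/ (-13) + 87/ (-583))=7579/ 315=24.06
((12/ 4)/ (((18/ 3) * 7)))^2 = 1/ 196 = 0.01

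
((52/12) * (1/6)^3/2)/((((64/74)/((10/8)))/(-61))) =-146705/165888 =-0.88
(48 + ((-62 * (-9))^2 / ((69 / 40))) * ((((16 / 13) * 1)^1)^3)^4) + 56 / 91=1168575046157310318952 / 535855957817063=2180763.37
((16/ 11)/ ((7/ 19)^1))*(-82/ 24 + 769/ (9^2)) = 13604/ 567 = 23.99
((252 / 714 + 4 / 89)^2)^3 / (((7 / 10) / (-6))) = -407973691255845120 / 11995920202280213809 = -0.03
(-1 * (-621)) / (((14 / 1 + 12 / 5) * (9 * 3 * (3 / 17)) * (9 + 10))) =1955 / 4674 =0.42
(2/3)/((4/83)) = 83/6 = 13.83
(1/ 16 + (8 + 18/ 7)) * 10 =5955/ 56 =106.34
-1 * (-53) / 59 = 53 / 59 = 0.90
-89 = -89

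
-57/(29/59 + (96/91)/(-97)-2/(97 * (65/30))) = -29685201/245363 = -120.98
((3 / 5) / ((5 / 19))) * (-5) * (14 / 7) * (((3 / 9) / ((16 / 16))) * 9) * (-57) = 3898.80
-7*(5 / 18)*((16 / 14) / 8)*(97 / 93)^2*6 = -47045 / 25947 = -1.81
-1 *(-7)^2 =-49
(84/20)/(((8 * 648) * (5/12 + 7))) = 7/64080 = 0.00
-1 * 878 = -878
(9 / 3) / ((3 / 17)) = 17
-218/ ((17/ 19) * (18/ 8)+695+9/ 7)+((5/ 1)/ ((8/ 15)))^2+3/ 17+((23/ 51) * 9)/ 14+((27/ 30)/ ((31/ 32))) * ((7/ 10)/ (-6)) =38563857771139/ 438542417600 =87.94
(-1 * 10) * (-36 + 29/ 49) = 17350/ 49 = 354.08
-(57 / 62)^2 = -0.85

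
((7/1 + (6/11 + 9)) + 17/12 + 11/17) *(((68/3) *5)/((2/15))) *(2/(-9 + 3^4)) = 1043975/2376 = 439.38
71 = 71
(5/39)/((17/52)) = 20/51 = 0.39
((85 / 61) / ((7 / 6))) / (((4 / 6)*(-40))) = -153 / 3416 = -0.04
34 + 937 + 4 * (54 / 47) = 45853 / 47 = 975.60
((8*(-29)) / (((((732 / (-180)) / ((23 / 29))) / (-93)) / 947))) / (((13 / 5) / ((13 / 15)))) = -1328283.93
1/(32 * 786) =0.00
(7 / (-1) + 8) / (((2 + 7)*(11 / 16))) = 16 / 99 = 0.16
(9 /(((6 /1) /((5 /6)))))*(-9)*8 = -90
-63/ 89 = -0.71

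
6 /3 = 2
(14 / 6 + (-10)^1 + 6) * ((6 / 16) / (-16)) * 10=25 / 64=0.39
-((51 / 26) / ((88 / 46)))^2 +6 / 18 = -2819051 / 3926208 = -0.72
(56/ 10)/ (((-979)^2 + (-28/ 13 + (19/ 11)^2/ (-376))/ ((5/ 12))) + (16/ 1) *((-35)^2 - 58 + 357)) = 0.00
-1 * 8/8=-1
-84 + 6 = -78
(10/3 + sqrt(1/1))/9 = 13/27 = 0.48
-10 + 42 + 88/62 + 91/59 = 63945/1829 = 34.96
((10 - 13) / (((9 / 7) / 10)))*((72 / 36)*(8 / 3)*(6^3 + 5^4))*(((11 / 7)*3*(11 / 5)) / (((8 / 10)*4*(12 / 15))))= -2544025 / 6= -424004.17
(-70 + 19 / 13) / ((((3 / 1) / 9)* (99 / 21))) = -567 / 13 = -43.62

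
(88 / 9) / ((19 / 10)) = 880 / 171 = 5.15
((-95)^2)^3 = 735091890625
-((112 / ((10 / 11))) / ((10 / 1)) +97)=-2733 / 25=-109.32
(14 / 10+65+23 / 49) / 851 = 16383 / 208495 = 0.08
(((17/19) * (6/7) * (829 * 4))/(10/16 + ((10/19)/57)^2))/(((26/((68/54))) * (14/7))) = 52585154528/533737295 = 98.52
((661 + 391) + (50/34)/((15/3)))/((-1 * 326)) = -17889/5542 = -3.23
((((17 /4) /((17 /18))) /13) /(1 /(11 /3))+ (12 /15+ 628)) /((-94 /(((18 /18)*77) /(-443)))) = 6306993 /5413460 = 1.17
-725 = -725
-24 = -24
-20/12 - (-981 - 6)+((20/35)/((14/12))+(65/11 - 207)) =1268912/1617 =784.73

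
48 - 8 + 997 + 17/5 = 5202/5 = 1040.40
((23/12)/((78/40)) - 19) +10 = -938/117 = -8.02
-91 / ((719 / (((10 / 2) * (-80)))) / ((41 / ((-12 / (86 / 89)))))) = -32086600 / 191973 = -167.14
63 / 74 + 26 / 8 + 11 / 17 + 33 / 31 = 453385 / 77996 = 5.81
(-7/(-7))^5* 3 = 3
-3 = -3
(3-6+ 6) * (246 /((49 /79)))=58302 /49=1189.84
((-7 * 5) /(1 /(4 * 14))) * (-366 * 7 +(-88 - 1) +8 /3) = 15572200 /3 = 5190733.33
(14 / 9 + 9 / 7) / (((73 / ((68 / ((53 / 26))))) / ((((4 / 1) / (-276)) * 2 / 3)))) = -0.01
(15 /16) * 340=1275 /4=318.75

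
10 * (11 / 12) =55 / 6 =9.17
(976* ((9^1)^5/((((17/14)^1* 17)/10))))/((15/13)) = 24196059.90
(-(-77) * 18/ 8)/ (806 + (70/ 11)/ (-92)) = 175329/ 815602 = 0.21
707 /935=0.76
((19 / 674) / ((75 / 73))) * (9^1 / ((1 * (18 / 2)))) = 1387 / 50550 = 0.03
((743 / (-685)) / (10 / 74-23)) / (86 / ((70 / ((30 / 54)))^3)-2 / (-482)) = 368143142346 / 32534689445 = 11.32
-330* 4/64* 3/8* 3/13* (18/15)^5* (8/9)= -32076/8125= -3.95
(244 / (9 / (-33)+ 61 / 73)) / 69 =48983 / 7797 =6.28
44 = 44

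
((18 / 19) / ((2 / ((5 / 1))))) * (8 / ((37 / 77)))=27720 / 703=39.43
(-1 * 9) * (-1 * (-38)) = -342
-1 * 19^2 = -361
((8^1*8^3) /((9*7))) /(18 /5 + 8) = 10240 /1827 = 5.60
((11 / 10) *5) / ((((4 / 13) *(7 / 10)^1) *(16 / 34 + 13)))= 12155 / 6412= 1.90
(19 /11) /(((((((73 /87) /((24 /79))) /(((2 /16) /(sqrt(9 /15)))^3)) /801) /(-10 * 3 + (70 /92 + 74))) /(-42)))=-95417879445 * sqrt(15) /93379264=-3957.54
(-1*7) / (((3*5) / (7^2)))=-343 / 15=-22.87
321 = 321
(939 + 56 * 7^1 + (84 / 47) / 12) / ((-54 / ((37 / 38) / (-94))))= 578717 / 2266434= 0.26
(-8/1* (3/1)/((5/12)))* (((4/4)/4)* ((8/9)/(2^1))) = -32/5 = -6.40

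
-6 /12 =-1 /2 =-0.50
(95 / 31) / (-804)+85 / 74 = 1055755 / 922188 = 1.14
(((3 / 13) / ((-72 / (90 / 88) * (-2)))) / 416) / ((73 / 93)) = 1395 / 277927936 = 0.00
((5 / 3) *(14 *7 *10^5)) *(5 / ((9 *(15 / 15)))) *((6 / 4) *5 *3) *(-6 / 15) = -245000000 / 3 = -81666666.67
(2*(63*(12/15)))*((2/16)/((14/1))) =0.90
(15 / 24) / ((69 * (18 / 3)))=5 / 3312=0.00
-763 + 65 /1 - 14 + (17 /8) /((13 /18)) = -36871 /52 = -709.06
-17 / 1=-17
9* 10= 90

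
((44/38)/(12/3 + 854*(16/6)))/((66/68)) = 17/32509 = 0.00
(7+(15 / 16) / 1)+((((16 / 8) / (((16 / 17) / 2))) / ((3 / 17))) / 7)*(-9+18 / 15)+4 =-8343 / 560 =-14.90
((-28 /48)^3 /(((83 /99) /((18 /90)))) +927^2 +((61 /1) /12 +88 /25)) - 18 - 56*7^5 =-32617981697 /398400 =-81872.44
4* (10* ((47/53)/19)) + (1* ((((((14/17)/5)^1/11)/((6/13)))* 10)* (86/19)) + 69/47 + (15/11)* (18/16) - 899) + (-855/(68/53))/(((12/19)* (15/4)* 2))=-27436965203/26551569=-1033.35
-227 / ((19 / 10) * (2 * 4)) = -1135 / 76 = -14.93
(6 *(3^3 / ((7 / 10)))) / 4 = 405 / 7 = 57.86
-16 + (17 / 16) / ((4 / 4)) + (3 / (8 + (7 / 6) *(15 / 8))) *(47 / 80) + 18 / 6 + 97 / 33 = -3797617 / 430320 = -8.83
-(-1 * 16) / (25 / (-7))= -4.48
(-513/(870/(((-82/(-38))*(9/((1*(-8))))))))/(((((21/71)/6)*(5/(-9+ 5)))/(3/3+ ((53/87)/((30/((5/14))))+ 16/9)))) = -64.70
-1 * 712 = -712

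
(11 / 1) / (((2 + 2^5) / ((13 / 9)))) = 143 / 306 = 0.47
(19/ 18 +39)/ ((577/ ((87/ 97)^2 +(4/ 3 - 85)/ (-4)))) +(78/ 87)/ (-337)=17250550855483/ 11460430495224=1.51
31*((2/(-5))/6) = -31/15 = -2.07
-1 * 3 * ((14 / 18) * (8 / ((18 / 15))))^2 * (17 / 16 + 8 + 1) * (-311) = 61336975 / 243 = 252415.53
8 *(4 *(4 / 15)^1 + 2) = 368 / 15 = 24.53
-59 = -59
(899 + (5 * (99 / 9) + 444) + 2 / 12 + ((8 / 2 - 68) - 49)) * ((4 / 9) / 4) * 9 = 7711 / 6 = 1285.17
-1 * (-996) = 996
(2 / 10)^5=1 / 3125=0.00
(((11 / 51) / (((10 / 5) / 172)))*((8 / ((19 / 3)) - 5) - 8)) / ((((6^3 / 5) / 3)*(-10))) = 1.51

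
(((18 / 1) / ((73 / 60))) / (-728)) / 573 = -45 / 1268813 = -0.00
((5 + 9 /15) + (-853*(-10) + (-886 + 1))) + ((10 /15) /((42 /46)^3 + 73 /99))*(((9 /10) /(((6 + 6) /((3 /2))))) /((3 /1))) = 552383705253 /72201200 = 7650.62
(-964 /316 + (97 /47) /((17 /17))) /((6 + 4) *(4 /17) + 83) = -62288 /5387563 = -0.01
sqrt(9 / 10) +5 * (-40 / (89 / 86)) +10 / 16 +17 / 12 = -408439 / 2136 +3 * sqrt(10) / 10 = -190.27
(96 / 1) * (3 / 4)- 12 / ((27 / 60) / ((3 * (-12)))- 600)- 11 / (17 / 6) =55601478 / 816017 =68.14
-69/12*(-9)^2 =-1863/4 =-465.75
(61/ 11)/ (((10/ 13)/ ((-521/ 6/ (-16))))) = 413153/ 10560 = 39.12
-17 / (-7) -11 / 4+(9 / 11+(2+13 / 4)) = 885 / 154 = 5.75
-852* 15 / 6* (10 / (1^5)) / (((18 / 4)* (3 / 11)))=-156200 / 9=-17355.56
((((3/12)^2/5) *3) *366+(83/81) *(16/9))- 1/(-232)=6575267/422820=15.55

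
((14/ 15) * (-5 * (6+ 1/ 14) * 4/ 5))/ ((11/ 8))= -544/ 33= -16.48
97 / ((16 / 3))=291 / 16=18.19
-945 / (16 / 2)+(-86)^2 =7277.88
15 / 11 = 1.36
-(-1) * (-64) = -64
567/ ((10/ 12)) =3402/ 5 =680.40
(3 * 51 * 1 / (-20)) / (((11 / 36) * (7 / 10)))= -2754 / 77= -35.77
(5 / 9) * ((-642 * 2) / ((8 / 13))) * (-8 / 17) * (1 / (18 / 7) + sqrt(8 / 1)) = 97370 / 459 + 55640 * sqrt(2) / 51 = 1755.01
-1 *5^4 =-625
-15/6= -5/2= -2.50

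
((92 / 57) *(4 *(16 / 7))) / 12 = 1.23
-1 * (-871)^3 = 660776311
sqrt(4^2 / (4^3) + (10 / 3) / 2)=1.38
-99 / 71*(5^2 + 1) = -2574 / 71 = -36.25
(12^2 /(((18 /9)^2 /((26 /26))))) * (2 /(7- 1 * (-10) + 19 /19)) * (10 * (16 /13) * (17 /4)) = 209.23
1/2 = 0.50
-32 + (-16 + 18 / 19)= -894 / 19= -47.05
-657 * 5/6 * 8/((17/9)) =-2318.82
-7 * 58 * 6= -2436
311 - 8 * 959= -7361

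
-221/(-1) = 221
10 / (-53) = -10 / 53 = -0.19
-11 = -11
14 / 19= 0.74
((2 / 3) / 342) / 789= 1 / 404757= 0.00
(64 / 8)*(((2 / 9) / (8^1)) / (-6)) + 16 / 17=415 / 459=0.90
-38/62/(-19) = 1/31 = 0.03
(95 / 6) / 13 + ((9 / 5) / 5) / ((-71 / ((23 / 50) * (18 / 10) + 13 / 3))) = 10312609 / 8653125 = 1.19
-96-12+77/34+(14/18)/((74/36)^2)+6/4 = -2421584/23273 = -104.05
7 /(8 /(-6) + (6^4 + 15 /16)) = 336 /62189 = 0.01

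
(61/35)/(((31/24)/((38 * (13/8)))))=90402/1085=83.32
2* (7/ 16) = 7/ 8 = 0.88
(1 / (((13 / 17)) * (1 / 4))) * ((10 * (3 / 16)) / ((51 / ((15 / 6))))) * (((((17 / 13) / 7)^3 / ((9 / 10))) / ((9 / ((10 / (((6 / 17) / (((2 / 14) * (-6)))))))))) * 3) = -52200625 / 1851523947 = -0.03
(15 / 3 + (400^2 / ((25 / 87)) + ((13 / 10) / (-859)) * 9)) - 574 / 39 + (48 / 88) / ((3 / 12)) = 2051841426337 / 3685110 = 556792.45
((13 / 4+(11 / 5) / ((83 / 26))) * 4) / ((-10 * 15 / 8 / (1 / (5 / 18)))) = -156936 / 51875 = -3.03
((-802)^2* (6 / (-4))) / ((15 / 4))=-1286408 / 5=-257281.60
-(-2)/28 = 1/14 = 0.07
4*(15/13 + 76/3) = 4132/39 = 105.95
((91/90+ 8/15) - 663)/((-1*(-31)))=-21.34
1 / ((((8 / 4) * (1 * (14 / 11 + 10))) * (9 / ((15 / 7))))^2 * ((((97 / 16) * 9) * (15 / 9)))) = 605 / 493304364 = 0.00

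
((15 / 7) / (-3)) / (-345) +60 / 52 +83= 528415 / 6279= 84.16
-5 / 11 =-0.45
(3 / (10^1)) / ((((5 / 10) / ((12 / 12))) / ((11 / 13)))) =33 / 65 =0.51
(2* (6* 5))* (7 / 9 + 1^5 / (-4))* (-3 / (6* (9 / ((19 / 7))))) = -1805 / 378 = -4.78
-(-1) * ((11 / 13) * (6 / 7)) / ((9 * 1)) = 0.08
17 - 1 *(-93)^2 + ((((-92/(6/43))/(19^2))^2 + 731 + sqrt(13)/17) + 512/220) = -509319462983/64508895 + sqrt(13)/17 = -7895.12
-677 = -677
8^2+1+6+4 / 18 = 641 / 9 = 71.22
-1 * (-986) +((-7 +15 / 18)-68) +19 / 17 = 93121 / 102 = 912.95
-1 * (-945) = 945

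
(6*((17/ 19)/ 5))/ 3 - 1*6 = -536/ 95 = -5.64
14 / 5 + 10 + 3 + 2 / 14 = 558 / 35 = 15.94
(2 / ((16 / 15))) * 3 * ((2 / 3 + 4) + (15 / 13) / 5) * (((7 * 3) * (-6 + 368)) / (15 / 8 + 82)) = 21779730 / 8723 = 2496.82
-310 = -310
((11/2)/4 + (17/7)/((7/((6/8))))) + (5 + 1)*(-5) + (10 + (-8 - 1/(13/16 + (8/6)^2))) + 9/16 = -7658313/292432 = -26.19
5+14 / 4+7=31 / 2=15.50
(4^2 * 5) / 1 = 80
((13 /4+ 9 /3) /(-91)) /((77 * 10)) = -5 /56056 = -0.00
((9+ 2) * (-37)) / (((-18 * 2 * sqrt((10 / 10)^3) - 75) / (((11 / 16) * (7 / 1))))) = 847 / 48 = 17.65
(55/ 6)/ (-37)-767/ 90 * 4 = -34.34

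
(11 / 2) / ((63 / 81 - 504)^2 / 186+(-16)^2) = 82863 / 24368737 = 0.00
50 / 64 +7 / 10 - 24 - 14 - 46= -13203 / 160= -82.52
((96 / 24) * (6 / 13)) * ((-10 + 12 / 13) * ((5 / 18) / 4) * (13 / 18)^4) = -49855 / 157464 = -0.32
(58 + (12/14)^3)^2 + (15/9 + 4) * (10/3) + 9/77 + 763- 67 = 48364649593/11647251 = 4152.45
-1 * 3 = -3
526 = 526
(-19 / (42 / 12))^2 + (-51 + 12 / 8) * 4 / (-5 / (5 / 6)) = 3061 / 49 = 62.47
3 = 3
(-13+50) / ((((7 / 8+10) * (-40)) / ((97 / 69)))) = -0.12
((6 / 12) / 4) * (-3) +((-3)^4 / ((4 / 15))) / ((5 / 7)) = 3399 / 8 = 424.88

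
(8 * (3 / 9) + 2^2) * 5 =33.33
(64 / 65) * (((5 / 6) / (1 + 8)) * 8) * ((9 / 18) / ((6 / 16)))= 1024 / 1053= 0.97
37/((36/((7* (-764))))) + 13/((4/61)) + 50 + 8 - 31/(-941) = -177519475/33876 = -5240.27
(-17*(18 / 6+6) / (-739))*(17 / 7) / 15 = 867 / 25865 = 0.03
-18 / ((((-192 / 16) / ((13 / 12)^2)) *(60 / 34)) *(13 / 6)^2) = 17 / 80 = 0.21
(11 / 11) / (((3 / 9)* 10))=3 / 10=0.30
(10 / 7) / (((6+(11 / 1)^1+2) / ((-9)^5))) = -4439.77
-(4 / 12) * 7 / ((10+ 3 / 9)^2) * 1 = -21 / 961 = -0.02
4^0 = 1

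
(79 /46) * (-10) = -395 /23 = -17.17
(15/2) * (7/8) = 6.56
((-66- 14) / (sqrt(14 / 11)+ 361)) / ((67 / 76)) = -24143680 / 96045639+ 6080 * sqrt(154) / 96045639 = -0.25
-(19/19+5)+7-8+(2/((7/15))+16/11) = -97/77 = -1.26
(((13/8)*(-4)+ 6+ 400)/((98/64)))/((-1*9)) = -12784/441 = -28.99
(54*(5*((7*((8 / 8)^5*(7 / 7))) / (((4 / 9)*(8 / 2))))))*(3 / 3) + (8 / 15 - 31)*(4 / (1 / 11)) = -33289 / 120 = -277.41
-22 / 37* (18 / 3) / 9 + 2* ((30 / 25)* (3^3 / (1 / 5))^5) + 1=11945465077567 / 111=107616802500.60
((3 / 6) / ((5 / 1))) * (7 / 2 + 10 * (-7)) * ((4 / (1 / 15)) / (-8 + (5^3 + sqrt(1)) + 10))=-399 / 128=-3.12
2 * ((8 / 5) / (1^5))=16 / 5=3.20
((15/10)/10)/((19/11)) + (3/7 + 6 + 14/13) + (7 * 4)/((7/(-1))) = 124223/34580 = 3.59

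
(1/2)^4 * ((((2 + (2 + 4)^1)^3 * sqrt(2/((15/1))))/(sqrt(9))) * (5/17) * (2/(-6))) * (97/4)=-776 * sqrt(30)/459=-9.26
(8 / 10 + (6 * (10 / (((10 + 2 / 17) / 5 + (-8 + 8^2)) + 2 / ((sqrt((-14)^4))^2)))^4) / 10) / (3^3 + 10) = 322381176315159026850094125493444 / 14900270304321848844347061304071785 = 0.02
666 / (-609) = -222 / 203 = -1.09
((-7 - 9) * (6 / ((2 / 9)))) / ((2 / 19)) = -4104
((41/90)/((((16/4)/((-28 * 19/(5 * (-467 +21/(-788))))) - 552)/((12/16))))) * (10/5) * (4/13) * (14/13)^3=-11790869216/23996262309045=-0.00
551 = 551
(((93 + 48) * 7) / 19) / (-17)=-987 / 323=-3.06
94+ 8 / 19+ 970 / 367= 676828 / 6973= 97.06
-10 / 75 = -2 / 15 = -0.13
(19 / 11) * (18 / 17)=342 / 187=1.83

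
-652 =-652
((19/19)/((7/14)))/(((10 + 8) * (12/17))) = 17/108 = 0.16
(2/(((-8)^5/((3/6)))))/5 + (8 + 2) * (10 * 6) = 98303999/163840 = 600.00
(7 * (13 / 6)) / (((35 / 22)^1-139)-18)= -77 / 789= -0.10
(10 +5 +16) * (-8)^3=-15872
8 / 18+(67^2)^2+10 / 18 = 20151122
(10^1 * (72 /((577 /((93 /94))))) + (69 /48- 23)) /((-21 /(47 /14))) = 2940125 /904736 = 3.25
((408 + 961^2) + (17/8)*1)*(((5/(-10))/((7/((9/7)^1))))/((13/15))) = -97904.79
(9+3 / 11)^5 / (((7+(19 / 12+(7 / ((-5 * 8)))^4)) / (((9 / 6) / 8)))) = 15898763566080000 / 10617641970353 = 1497.39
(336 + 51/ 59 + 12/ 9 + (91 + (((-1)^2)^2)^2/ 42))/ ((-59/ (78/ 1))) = -13826943/ 24367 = -567.45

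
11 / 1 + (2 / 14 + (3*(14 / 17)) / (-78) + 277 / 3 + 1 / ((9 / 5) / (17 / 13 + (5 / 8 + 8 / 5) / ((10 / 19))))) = 118645817 / 1113840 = 106.52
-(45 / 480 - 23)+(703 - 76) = 20797 / 32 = 649.91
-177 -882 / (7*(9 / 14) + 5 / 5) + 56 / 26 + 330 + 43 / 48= -29611 / 6864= -4.31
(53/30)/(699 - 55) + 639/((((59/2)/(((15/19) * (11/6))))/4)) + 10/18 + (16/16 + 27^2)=55614698039/64973160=855.96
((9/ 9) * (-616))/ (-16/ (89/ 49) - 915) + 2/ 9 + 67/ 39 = 25078121/ 9619623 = 2.61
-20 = -20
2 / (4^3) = 1 / 32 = 0.03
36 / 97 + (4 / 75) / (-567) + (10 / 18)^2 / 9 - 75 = -923092214 / 12374775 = -74.59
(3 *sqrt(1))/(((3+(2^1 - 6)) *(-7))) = 3/7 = 0.43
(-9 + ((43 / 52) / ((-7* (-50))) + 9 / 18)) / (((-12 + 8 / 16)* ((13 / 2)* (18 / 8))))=0.05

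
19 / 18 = 1.06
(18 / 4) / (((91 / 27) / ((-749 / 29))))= -26001 / 754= -34.48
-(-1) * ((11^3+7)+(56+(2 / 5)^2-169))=30629 / 25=1225.16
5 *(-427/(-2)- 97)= 1165/2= 582.50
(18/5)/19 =18/95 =0.19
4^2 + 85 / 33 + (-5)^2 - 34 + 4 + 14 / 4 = 1127 / 66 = 17.08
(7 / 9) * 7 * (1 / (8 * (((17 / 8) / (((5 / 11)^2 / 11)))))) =1225 / 203643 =0.01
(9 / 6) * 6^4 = 1944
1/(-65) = -1/65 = -0.02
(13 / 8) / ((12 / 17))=221 / 96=2.30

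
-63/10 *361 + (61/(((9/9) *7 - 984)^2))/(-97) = -2105758746169/925893130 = -2274.30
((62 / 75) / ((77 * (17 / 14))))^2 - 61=-11998722749 / 196700625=-61.00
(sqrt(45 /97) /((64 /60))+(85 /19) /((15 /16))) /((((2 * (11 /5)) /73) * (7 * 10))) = 3285 * sqrt(485) /478016+4964 /4389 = 1.28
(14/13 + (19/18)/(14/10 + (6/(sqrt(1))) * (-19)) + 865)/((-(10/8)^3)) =-3651119072/8233875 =-443.43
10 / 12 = 5 / 6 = 0.83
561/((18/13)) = 2431/6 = 405.17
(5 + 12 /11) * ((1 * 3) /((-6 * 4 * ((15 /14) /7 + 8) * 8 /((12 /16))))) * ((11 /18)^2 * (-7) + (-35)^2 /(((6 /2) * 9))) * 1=-45479399 /121499136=-0.37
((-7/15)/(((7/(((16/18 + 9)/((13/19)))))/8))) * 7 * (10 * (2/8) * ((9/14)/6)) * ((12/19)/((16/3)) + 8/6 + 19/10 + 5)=-847369/7020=-120.71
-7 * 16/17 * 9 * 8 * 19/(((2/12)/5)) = -4596480/17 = -270381.18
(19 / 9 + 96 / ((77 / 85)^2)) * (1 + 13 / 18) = 197006581 / 960498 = 205.11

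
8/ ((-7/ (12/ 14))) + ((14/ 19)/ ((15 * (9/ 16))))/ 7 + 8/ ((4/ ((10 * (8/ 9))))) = 2112848/ 125685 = 16.81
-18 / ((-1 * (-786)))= -0.02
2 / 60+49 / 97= 1567 / 2910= 0.54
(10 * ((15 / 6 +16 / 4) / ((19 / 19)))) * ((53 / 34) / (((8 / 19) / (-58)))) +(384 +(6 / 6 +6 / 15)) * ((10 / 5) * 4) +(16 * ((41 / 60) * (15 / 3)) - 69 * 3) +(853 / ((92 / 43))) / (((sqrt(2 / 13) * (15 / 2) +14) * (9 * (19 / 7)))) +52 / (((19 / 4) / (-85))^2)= 1392601899787937 / 247516747560 - 1283765 * sqrt(26) / 25543524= 5626.04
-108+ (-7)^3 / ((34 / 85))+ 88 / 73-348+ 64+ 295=-139181 / 146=-953.29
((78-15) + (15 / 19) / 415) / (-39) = -33118 / 20501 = -1.62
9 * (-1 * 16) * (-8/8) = 144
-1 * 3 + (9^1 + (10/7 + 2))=66/7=9.43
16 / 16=1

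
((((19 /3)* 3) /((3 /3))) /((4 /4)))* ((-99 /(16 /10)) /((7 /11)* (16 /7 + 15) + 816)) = -9405 /6616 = -1.42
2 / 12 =1 / 6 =0.17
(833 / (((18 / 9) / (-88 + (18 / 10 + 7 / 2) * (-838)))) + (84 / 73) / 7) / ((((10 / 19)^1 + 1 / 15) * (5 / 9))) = -706473488439 / 123370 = -5726460.96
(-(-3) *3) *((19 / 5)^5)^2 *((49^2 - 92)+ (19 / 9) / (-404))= 10294679484539916901 / 789062500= 13046722515.06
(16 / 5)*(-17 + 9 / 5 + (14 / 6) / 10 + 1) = -3352 / 75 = -44.69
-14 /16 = -7 /8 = -0.88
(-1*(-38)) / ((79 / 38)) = 1444 / 79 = 18.28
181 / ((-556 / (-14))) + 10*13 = 37407 / 278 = 134.56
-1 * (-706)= 706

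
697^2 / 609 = 485809 / 609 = 797.72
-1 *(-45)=45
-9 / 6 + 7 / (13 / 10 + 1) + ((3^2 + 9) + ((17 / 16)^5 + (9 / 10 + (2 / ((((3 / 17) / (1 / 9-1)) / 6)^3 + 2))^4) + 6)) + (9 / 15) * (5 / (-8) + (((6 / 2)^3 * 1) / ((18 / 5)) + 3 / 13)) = 27195915271696023758605831697360288537659 / 822595760388843072654448626779741487104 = 33.06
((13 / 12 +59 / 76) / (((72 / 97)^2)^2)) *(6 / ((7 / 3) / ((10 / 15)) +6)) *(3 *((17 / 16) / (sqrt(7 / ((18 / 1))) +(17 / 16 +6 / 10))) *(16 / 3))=398824410905 / 8662082976 - 1994122054525 *sqrt(14) / 432021388428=28.77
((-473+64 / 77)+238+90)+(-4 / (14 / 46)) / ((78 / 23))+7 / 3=-62510 / 429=-145.71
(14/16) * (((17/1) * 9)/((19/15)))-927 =-124839/152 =-821.31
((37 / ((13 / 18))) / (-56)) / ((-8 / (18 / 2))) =2997 / 2912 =1.03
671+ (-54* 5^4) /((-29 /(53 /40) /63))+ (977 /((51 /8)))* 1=579601667 /5916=97971.88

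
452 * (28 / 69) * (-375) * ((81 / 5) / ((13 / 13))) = -25628400 / 23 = -1114278.26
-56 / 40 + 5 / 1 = 18 / 5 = 3.60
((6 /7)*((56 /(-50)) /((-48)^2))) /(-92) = 1 /220800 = 0.00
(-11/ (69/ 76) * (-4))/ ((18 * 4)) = 418/ 621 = 0.67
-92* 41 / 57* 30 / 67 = -29.63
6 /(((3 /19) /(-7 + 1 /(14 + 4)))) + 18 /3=-2321 /9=-257.89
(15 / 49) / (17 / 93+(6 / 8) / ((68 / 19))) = 75888 / 97265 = 0.78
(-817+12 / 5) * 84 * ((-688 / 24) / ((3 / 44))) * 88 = 37975739648 / 15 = 2531715976.53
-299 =-299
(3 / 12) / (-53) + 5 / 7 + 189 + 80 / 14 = 290009 / 1484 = 195.42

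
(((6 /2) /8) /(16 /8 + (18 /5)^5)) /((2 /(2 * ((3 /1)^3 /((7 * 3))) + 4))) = 215625 /106165808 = 0.00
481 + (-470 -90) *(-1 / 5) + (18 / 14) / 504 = 232457 / 392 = 593.00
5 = 5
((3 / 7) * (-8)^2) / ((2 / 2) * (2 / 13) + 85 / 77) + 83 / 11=29.35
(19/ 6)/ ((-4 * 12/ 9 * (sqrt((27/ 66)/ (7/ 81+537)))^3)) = -2273084 * sqrt(59818)/ 19683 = -28244.91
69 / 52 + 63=3345 / 52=64.33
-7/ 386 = -0.02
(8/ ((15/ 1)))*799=6392/ 15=426.13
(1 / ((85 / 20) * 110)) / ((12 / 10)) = 1 / 561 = 0.00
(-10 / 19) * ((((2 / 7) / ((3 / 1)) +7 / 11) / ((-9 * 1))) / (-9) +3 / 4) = -0.40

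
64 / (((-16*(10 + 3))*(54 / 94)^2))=-8836 / 9477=-0.93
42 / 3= 14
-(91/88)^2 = -8281/7744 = -1.07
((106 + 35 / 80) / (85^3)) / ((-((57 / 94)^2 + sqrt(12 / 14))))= 28519168587 / 323076725649500 - 8310096743 * sqrt(42) / 242307544237125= -0.00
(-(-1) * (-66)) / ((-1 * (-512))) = -0.13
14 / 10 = 7 / 5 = 1.40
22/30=11/15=0.73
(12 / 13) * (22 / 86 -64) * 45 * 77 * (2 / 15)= -15196104 / 559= -27184.44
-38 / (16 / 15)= -35.62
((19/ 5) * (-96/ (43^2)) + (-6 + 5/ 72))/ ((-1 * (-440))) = -370813/ 26625600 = -0.01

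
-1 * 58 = -58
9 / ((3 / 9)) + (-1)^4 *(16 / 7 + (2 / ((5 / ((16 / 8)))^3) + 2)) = 31.41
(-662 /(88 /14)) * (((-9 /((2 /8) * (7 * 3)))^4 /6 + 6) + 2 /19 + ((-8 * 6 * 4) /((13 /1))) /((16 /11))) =256089404 /931931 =274.79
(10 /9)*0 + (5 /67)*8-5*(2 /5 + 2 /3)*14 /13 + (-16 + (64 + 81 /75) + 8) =3392551 /65325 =51.93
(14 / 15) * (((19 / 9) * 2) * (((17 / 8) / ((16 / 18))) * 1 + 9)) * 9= 32319 / 80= 403.99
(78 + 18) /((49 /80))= 7680 /49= 156.73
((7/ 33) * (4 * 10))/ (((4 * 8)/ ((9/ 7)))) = 15/ 44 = 0.34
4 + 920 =924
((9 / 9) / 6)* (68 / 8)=17 / 12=1.42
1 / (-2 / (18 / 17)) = -9 / 17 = -0.53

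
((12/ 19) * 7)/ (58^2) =21/ 15979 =0.00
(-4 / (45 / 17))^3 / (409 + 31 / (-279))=-9826 / 1164375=-0.01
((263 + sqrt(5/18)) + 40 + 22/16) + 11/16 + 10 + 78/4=sqrt(10)/6 + 5353/16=335.09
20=20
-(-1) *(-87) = -87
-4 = -4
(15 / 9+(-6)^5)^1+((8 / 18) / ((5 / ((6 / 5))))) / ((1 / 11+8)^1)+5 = -51860212 / 6675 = -7769.32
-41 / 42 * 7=-41 / 6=-6.83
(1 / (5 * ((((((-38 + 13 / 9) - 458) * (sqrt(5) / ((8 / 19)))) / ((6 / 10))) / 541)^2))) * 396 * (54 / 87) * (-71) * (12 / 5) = -82929551819913216 / 648142365840625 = -127.95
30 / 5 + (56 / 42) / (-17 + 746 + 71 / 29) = 95483 / 15909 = 6.00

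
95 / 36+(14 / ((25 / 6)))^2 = 313391 / 22500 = 13.93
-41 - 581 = -622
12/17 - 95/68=-47/68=-0.69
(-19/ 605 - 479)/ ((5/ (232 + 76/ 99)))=-6678473816/ 299475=-22300.61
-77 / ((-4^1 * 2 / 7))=539 / 8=67.38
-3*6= -18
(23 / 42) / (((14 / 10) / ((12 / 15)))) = 46 / 147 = 0.31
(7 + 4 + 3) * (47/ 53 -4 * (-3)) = 9562/ 53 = 180.42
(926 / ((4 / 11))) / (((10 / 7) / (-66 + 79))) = 463463 / 20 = 23173.15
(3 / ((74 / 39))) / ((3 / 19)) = 741 / 74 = 10.01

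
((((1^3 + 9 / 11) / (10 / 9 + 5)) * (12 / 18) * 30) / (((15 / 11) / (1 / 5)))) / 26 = 24 / 715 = 0.03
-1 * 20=-20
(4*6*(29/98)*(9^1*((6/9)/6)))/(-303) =-116/4949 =-0.02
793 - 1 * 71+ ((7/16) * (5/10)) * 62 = 11769/16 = 735.56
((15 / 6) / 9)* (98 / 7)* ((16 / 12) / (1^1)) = 140 / 27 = 5.19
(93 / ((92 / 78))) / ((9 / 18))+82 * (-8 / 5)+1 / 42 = 128089 / 4830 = 26.52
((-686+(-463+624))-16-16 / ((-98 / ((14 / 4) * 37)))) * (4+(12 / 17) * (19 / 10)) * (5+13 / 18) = -28361153 / 1785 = -15888.60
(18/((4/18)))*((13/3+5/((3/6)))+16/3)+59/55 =87674/55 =1594.07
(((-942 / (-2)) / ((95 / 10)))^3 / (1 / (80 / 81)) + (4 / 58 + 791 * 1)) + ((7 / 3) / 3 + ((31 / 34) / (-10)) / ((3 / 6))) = 36871789436791 / 304333830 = 121155.74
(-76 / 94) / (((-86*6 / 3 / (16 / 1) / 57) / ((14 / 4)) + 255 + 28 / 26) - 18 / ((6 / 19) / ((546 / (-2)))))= -394212 / 7712032459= -0.00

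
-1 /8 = -0.12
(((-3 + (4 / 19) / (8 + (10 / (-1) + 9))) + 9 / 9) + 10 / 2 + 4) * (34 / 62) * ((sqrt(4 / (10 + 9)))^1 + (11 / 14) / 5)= 34969 / 57722 + 31790 * sqrt(19) / 78337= 2.37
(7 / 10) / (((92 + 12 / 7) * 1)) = 49 / 6560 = 0.01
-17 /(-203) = 17 /203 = 0.08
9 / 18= 1 / 2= 0.50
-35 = -35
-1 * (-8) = 8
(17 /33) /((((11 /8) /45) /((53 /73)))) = 12.24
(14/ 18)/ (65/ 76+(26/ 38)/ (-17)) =9044/ 9477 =0.95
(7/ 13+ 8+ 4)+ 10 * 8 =1203/ 13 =92.54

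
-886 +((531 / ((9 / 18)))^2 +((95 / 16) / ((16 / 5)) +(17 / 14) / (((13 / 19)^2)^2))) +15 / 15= 57679618734029 / 51181312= 1126966.40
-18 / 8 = -9 / 4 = -2.25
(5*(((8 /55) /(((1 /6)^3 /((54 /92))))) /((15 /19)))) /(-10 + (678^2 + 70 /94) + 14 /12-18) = 41663808 /163973766715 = 0.00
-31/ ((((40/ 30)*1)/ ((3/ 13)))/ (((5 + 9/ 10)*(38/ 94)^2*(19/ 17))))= -112905999/ 19527560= -5.78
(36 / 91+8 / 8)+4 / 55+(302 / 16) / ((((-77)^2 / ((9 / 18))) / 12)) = 2292937 / 1541540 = 1.49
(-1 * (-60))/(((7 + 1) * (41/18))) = 135/41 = 3.29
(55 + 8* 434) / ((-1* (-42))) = 3527 / 42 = 83.98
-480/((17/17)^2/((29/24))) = -580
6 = 6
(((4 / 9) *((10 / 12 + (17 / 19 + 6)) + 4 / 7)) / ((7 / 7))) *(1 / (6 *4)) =6623 / 43092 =0.15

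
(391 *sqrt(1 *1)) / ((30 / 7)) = 2737 / 30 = 91.23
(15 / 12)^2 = 25 / 16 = 1.56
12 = 12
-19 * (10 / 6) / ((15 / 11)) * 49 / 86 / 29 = -10241 / 22446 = -0.46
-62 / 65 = -0.95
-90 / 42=-15 / 7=-2.14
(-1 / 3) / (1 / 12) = -4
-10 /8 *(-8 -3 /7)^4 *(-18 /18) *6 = 181760415 /4802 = 37850.98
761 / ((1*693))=761 / 693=1.10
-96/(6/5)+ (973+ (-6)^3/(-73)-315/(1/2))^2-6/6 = 637383376/5329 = 119606.56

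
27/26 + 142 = 3719/26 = 143.04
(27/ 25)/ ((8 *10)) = 27/ 2000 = 0.01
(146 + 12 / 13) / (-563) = -1910 / 7319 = -0.26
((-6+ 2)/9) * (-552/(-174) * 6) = -736/87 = -8.46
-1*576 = -576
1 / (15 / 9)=3 / 5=0.60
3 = 3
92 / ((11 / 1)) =92 / 11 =8.36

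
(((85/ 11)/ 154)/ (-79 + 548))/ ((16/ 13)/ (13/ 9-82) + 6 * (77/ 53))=42459625/ 3453406596948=0.00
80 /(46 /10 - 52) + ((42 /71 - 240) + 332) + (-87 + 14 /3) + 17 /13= 2160854 /218751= 9.88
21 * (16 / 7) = 48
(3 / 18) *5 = 5 / 6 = 0.83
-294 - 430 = -724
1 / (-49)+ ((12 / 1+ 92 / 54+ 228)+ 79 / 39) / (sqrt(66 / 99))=-1 / 49+ 85549 *sqrt(6) / 702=298.49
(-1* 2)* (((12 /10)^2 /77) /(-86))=36 /82775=0.00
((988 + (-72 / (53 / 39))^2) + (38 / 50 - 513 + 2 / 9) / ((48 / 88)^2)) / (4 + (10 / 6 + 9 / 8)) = 94381382488 / 309060225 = 305.38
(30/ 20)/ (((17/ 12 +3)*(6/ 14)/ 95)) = 3990/ 53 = 75.28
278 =278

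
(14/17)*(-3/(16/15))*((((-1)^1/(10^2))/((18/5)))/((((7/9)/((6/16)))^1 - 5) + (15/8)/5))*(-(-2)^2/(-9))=-21/18734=-0.00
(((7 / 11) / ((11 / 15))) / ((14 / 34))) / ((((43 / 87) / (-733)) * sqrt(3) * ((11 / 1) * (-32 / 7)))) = 37943745 * sqrt(3) / 1831456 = 35.88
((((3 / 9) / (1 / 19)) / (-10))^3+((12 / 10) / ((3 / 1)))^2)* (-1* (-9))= -0.85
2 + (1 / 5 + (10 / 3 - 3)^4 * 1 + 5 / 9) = 1121 / 405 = 2.77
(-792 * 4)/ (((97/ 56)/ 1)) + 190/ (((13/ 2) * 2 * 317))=-1828.90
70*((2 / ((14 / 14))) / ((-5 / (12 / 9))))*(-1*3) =112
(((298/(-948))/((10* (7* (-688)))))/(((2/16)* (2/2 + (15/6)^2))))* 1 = 149/20687730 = 0.00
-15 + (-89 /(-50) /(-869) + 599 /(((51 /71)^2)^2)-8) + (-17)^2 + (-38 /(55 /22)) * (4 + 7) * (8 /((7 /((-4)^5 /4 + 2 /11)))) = 15108686012208401 /293947983450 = 51399.18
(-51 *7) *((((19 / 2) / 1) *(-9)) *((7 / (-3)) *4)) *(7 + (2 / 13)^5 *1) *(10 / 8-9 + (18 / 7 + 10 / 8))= 2908880698185 / 371293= 7834461.46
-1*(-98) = 98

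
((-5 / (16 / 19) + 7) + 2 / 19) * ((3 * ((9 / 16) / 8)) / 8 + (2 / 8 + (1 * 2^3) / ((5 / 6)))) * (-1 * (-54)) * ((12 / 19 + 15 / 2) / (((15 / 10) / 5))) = 49922523585 / 2957312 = 16881.05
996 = 996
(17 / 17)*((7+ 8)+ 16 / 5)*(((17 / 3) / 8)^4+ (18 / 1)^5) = 34390142.18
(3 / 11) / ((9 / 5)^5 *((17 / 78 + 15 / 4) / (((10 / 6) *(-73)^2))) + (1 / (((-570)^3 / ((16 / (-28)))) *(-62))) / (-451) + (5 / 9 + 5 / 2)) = 0.09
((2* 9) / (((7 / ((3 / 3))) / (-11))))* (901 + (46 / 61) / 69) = -1554630 / 61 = -25485.74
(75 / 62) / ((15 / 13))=65 / 62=1.05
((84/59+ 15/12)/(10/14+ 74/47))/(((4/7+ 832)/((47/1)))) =1453193/22035792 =0.07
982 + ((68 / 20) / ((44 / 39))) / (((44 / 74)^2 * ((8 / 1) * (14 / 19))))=11728341613 / 11925760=983.45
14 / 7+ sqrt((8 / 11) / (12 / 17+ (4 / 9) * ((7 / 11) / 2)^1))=6 * sqrt(12121) / 713+ 2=2.93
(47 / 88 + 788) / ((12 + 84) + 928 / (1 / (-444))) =-9913 / 5178624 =-0.00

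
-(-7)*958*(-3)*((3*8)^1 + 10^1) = -684012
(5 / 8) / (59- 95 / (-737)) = 3685 / 348624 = 0.01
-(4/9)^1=-0.44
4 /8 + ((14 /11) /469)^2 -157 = -170011889 /1086338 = -156.50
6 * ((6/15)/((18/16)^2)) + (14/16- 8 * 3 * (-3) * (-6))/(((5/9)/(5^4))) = -523814827/1080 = -485013.73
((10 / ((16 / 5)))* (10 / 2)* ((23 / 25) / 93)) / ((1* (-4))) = -115 / 2976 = -0.04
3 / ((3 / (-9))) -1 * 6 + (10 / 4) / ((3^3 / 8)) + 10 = -115 / 27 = -4.26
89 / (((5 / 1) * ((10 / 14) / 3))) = 1869 / 25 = 74.76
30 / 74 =15 / 37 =0.41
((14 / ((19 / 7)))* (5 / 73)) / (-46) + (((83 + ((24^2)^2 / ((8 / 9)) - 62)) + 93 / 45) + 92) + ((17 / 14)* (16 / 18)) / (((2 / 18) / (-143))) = 1245965689337 / 3349605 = 371973.92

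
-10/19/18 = -5/171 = -0.03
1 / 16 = 0.06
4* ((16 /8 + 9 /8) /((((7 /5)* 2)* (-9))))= -125 /252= -0.50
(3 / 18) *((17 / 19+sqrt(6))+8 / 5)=sqrt(6) / 6+79 / 190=0.82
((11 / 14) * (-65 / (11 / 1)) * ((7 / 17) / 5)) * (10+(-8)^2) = -481 / 17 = -28.29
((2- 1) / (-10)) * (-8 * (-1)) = -4 / 5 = -0.80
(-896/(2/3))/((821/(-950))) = 1276800/821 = 1555.18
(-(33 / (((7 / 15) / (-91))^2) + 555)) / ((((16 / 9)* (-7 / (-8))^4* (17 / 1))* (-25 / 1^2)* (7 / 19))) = 32044032 / 4165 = 7693.65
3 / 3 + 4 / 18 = 11 / 9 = 1.22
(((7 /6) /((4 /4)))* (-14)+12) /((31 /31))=-13 /3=-4.33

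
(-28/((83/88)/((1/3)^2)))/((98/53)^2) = -247192/256221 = -0.96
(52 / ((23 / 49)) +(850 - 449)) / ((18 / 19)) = 223649 / 414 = 540.21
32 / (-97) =-32 / 97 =-0.33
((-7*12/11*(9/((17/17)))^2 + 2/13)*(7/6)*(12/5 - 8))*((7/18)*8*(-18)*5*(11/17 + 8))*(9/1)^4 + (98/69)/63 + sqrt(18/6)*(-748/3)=-96888324501194926/1509651 - 748*sqrt(3)/3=-64179287234.70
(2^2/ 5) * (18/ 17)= 72/ 85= 0.85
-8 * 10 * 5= -400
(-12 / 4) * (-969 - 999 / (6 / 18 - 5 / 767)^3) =37748310008553 / 425259008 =88765.46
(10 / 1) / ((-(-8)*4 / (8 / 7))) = 5 / 14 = 0.36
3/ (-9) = -1/ 3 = -0.33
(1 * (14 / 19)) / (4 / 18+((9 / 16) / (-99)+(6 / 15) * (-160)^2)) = 22176 / 308189557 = 0.00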